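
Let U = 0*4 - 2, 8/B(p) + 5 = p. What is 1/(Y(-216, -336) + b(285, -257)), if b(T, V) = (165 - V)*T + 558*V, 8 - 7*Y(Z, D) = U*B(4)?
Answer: -7/161960 ≈ -4.3221e-5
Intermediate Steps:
B(p) = 8/(-5 + p)
U = -2 (U = 0 - 2 = -2)
Y(Z, D) = -8/7 (Y(Z, D) = 8/7 - (-2)*8/(-5 + 4)/7 = 8/7 - (-2)*8/(-1)/7 = 8/7 - (-2)*8*(-1)/7 = 8/7 - (-2)*(-8)/7 = 8/7 - 1/7*16 = 8/7 - 16/7 = -8/7)
b(T, V) = 558*V + T*(165 - V) (b(T, V) = T*(165 - V) + 558*V = 558*V + T*(165 - V))
1/(Y(-216, -336) + b(285, -257)) = 1/(-8/7 + (165*285 + 558*(-257) - 1*285*(-257))) = 1/(-8/7 + (47025 - 143406 + 73245)) = 1/(-8/7 - 23136) = 1/(-161960/7) = -7/161960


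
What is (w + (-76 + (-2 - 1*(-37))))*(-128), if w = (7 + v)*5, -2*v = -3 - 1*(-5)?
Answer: 1408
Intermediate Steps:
v = -1 (v = -(-3 - 1*(-5))/2 = -(-3 + 5)/2 = -1/2*2 = -1)
w = 30 (w = (7 - 1)*5 = 6*5 = 30)
(w + (-76 + (-2 - 1*(-37))))*(-128) = (30 + (-76 + (-2 - 1*(-37))))*(-128) = (30 + (-76 + (-2 + 37)))*(-128) = (30 + (-76 + 35))*(-128) = (30 - 41)*(-128) = -11*(-128) = 1408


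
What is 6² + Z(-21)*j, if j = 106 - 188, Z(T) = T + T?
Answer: 3480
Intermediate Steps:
Z(T) = 2*T
j = -82
6² + Z(-21)*j = 6² + (2*(-21))*(-82) = 36 - 42*(-82) = 36 + 3444 = 3480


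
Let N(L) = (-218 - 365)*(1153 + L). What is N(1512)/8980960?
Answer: -310739/1796192 ≈ -0.17300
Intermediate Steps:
N(L) = -672199 - 583*L (N(L) = -583*(1153 + L) = -672199 - 583*L)
N(1512)/8980960 = (-672199 - 583*1512)/8980960 = (-672199 - 881496)*(1/8980960) = -1553695*1/8980960 = -310739/1796192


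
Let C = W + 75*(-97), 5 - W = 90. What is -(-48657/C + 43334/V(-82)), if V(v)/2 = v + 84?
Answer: -79783217/7360 ≈ -10840.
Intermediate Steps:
V(v) = 168 + 2*v (V(v) = 2*(v + 84) = 2*(84 + v) = 168 + 2*v)
W = -85 (W = 5 - 1*90 = 5 - 90 = -85)
C = -7360 (C = -85 + 75*(-97) = -85 - 7275 = -7360)
-(-48657/C + 43334/V(-82)) = -(-48657/(-7360) + 43334/(168 + 2*(-82))) = -(-48657*(-1/7360) + 43334/(168 - 164)) = -(48657/7360 + 43334/4) = -(48657/7360 + 43334*(¼)) = -(48657/7360 + 21667/2) = -1*79783217/7360 = -79783217/7360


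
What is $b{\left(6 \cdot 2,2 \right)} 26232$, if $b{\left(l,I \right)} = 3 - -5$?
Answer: $209856$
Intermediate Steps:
$b{\left(l,I \right)} = 8$ ($b{\left(l,I \right)} = 3 + 5 = 8$)
$b{\left(6 \cdot 2,2 \right)} 26232 = 8 \cdot 26232 = 209856$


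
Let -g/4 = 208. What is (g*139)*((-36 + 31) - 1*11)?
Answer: 1850368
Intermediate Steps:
g = -832 (g = -4*208 = -832)
(g*139)*((-36 + 31) - 1*11) = (-832*139)*((-36 + 31) - 1*11) = -115648*(-5 - 11) = -115648*(-16) = 1850368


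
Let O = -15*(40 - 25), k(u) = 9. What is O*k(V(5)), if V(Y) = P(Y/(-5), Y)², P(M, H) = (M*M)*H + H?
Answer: -2025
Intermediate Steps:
P(M, H) = H + H*M² (P(M, H) = M²*H + H = H*M² + H = H + H*M²)
V(Y) = Y²*(1 + Y²/25)² (V(Y) = (Y*(1 + (Y/(-5))²))² = (Y*(1 + (Y*(-⅕))²))² = (Y*(1 + (-Y/5)²))² = (Y*(1 + Y²/25))² = Y²*(1 + Y²/25)²)
O = -225 (O = -15*15 = -225)
O*k(V(5)) = -225*9 = -2025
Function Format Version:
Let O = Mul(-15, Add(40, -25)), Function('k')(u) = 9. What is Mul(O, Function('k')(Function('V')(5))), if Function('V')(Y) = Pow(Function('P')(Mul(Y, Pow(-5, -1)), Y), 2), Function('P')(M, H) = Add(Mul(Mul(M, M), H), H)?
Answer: -2025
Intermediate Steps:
Function('P')(M, H) = Add(H, Mul(H, Pow(M, 2))) (Function('P')(M, H) = Add(Mul(Pow(M, 2), H), H) = Add(Mul(H, Pow(M, 2)), H) = Add(H, Mul(H, Pow(M, 2))))
Function('V')(Y) = Mul(Pow(Y, 2), Pow(Add(1, Mul(Rational(1, 25), Pow(Y, 2))), 2)) (Function('V')(Y) = Pow(Mul(Y, Add(1, Pow(Mul(Y, Pow(-5, -1)), 2))), 2) = Pow(Mul(Y, Add(1, Pow(Mul(Y, Rational(-1, 5)), 2))), 2) = Pow(Mul(Y, Add(1, Pow(Mul(Rational(-1, 5), Y), 2))), 2) = Pow(Mul(Y, Add(1, Mul(Rational(1, 25), Pow(Y, 2)))), 2) = Mul(Pow(Y, 2), Pow(Add(1, Mul(Rational(1, 25), Pow(Y, 2))), 2)))
O = -225 (O = Mul(-15, 15) = -225)
Mul(O, Function('k')(Function('V')(5))) = Mul(-225, 9) = -2025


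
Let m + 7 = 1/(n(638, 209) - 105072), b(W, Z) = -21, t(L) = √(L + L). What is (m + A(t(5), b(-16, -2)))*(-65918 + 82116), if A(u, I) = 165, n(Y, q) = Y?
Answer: 133638124529/52217 ≈ 2.5593e+6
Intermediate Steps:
t(L) = √2*√L (t(L) = √(2*L) = √2*√L)
m = -731039/104434 (m = -7 + 1/(638 - 105072) = -7 + 1/(-104434) = -7 - 1/104434 = -731039/104434 ≈ -7.0000)
(m + A(t(5), b(-16, -2)))*(-65918 + 82116) = (-731039/104434 + 165)*(-65918 + 82116) = (16500571/104434)*16198 = 133638124529/52217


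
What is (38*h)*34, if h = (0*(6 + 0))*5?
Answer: 0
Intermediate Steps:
h = 0 (h = (0*6)*5 = 0*5 = 0)
(38*h)*34 = (38*0)*34 = 0*34 = 0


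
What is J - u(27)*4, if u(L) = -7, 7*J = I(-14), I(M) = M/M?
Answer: 197/7 ≈ 28.143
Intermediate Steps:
I(M) = 1
J = ⅐ (J = (⅐)*1 = ⅐ ≈ 0.14286)
J - u(27)*4 = ⅐ - (-7)*4 = ⅐ - 1*(-28) = ⅐ + 28 = 197/7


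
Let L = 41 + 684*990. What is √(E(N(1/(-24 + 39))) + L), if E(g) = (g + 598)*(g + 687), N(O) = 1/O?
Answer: √1107527 ≈ 1052.4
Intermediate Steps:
L = 677201 (L = 41 + 677160 = 677201)
E(g) = (598 + g)*(687 + g)
√(E(N(1/(-24 + 39))) + L) = √((410826 + (1/(1/(-24 + 39)))² + 1285/(1/(-24 + 39))) + 677201) = √((410826 + (1/(1/15))² + 1285/(1/15)) + 677201) = √((410826 + 15² + 1285*15) + 677201) = √((410826 + 225 + 19275) + 677201) = √(430326 + 677201) = √1107527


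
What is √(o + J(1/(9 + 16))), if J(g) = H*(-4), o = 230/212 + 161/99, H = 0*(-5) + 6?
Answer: I*√260490230/3498 ≈ 4.614*I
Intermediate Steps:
H = 6 (H = 0 + 6 = 6)
o = 28451/10494 (o = 230*(1/212) + 161*(1/99) = 115/106 + 161/99 = 28451/10494 ≈ 2.7112)
J(g) = -24 (J(g) = 6*(-4) = -24)
√(o + J(1/(9 + 16))) = √(28451/10494 - 24) = √(-223405/10494) = I*√260490230/3498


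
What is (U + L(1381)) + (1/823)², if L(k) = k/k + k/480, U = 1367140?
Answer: 444482973658549/325117920 ≈ 1.3671e+6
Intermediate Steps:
L(k) = 1 + k/480 (L(k) = 1 + k*(1/480) = 1 + k/480)
(U + L(1381)) + (1/823)² = (1367140 + (1 + (1/480)*1381)) + (1/823)² = (1367140 + (1 + 1381/480)) + (1/823)² = (1367140 + 1861/480) + 1/677329 = 656229061/480 + 1/677329 = 444482973658549/325117920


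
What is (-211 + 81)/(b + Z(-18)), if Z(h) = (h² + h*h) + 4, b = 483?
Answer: -26/227 ≈ -0.11454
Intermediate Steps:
Z(h) = 4 + 2*h² (Z(h) = (h² + h²) + 4 = 2*h² + 4 = 4 + 2*h²)
(-211 + 81)/(b + Z(-18)) = (-211 + 81)/(483 + (4 + 2*(-18)²)) = -130/(483 + (4 + 2*324)) = -130/(483 + (4 + 648)) = -130/(483 + 652) = -130/1135 = -130*1/1135 = -26/227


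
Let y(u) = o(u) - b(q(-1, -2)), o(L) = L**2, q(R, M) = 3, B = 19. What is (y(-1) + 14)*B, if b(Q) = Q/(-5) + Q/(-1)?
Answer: 1767/5 ≈ 353.40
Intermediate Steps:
b(Q) = -6*Q/5 (b(Q) = Q*(-1/5) + Q*(-1) = -Q/5 - Q = -6*Q/5)
y(u) = 18/5 + u**2 (y(u) = u**2 - (-6)*3/5 = u**2 - 1*(-18/5) = u**2 + 18/5 = 18/5 + u**2)
(y(-1) + 14)*B = ((18/5 + (-1)**2) + 14)*19 = ((18/5 + 1) + 14)*19 = (23/5 + 14)*19 = (93/5)*19 = 1767/5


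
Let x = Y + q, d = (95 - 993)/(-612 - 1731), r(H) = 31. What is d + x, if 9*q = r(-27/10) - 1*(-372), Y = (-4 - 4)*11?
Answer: -301115/7029 ≈ -42.839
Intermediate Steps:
Y = -88 (Y = -8*11 = -88)
d = 898/2343 (d = -898/(-2343) = -898*(-1/2343) = 898/2343 ≈ 0.38327)
q = 403/9 (q = (31 - 1*(-372))/9 = (31 + 372)/9 = (1/9)*403 = 403/9 ≈ 44.778)
x = -389/9 (x = -88 + 403/9 = -389/9 ≈ -43.222)
d + x = 898/2343 - 389/9 = -301115/7029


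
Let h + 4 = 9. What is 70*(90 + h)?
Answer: 6650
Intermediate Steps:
h = 5 (h = -4 + 9 = 5)
70*(90 + h) = 70*(90 + 5) = 70*95 = 6650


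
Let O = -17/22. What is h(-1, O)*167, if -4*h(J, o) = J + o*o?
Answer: 32565/1936 ≈ 16.821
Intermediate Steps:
O = -17/22 (O = -17*1/22 = -17/22 ≈ -0.77273)
h(J, o) = -J/4 - o²/4 (h(J, o) = -(J + o*o)/4 = -(J + o²)/4 = -J/4 - o²/4)
h(-1, O)*167 = (-¼*(-1) - (-17/22)²/4)*167 = (¼ - ¼*289/484)*167 = (¼ - 289/1936)*167 = (195/1936)*167 = 32565/1936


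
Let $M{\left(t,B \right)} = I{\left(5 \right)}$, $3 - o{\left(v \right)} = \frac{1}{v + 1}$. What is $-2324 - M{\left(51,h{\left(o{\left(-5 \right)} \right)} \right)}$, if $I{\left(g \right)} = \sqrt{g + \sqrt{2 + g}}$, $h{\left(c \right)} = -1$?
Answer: $-2324 - \sqrt{5 + \sqrt{7}} \approx -2326.8$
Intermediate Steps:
$o{\left(v \right)} = 3 - \frac{1}{1 + v}$ ($o{\left(v \right)} = 3 - \frac{1}{v + 1} = 3 - \frac{1}{1 + v}$)
$M{\left(t,B \right)} = \sqrt{5 + \sqrt{7}}$ ($M{\left(t,B \right)} = \sqrt{5 + \sqrt{2 + 5}} = \sqrt{5 + \sqrt{7}}$)
$-2324 - M{\left(51,h{\left(o{\left(-5 \right)} \right)} \right)} = -2324 - \sqrt{5 + \sqrt{7}}$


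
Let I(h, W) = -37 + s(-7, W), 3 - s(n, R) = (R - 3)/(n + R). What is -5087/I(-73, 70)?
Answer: 320481/2209 ≈ 145.08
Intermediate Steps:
s(n, R) = 3 - (-3 + R)/(R + n) (s(n, R) = 3 - (R - 3)/(n + R) = 3 - (-3 + R)/(R + n))
I(h, W) = -37 + (-18 + 2*W)/(-7 + W) (I(h, W) = -37 + (3 + 2*W + 3*(-7))/(W - 7) = -37 + (3 + 2*W - 21)/(-7 + W) = -37 + (-18 + 2*W)/(-7 + W))
-5087/I(-73, 70) = -5087*(-7 + 70)/(241 - 35*70) = -5087*63/(241 - 2450) = -5087/((1/63)*(-2209)) = -5087/(-2209/63) = -5087*(-63/2209) = 320481/2209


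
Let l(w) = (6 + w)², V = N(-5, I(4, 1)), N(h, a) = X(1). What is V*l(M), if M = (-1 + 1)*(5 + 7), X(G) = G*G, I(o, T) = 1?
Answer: 36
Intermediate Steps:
X(G) = G²
N(h, a) = 1 (N(h, a) = 1² = 1)
M = 0 (M = 0*12 = 0)
V = 1
V*l(M) = 1*(6 + 0)² = 1*6² = 1*36 = 36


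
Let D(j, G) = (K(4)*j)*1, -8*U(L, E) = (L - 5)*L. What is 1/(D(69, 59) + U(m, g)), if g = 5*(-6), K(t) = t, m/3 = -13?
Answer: 2/123 ≈ 0.016260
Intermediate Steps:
m = -39 (m = 3*(-13) = -39)
g = -30
U(L, E) = -L*(-5 + L)/8 (U(L, E) = -(L - 5)*L/8 = -(-5 + L)*L/8 = -L*(-5 + L)/8)
D(j, G) = 4*j (D(j, G) = (4*j)*1 = 4*j)
1/(D(69, 59) + U(m, g)) = 1/(4*69 + (1/8)*(-39)*(5 - 1*(-39))) = 1/(276 + (1/8)*(-39)*(5 + 39)) = 1/(276 + (1/8)*(-39)*44) = 1/(276 - 429/2) = 1/(123/2) = 2/123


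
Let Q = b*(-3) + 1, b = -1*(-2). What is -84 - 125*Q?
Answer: 541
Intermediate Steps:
b = 2
Q = -5 (Q = 2*(-3) + 1 = -6 + 1 = -5)
-84 - 125*Q = -84 - 125*(-5) = -84 + 625 = 541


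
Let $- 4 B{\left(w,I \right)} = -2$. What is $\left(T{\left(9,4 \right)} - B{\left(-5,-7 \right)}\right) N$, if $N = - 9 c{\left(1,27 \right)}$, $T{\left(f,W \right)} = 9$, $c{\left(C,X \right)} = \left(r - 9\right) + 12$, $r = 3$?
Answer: $-459$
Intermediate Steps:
$c{\left(C,X \right)} = 6$ ($c{\left(C,X \right)} = \left(3 - 9\right) + 12 = -6 + 12 = 6$)
$B{\left(w,I \right)} = \frac{1}{2}$ ($B{\left(w,I \right)} = \left(- \frac{1}{4}\right) \left(-2\right) = \frac{1}{2}$)
$N = -54$ ($N = \left(-9\right) 6 = -54$)
$\left(T{\left(9,4 \right)} - B{\left(-5,-7 \right)}\right) N = \left(9 - \frac{1}{2}\right) \left(-54\right) = \frac{17}{2} \left(-54\right) = -459$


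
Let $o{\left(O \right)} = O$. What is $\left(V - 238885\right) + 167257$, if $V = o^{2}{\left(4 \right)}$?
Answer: $-71612$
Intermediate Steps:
$V = 16$ ($V = 4^{2} = 16$)
$\left(V - 238885\right) + 167257 = \left(16 - 238885\right) + 167257 = -238869 + 167257 = -71612$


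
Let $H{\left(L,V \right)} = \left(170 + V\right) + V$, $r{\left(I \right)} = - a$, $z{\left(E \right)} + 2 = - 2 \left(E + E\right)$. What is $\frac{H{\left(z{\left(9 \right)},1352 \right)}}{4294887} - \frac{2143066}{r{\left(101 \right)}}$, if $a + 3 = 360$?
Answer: $\frac{3068075776520}{511091553} \approx 6003.0$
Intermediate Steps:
$a = 357$ ($a = -3 + 360 = 357$)
$z{\left(E \right)} = -2 - 4 E$ ($z{\left(E \right)} = -2 - 2 \left(E + E\right) = -2 - 2 \cdot 2 E = -2 - 4 E$)
$r{\left(I \right)} = -357$ ($r{\left(I \right)} = \left(-1\right) 357 = -357$)
$H{\left(L,V \right)} = 170 + 2 V$
$\frac{H{\left(z{\left(9 \right)},1352 \right)}}{4294887} - \frac{2143066}{r{\left(101 \right)}} = \frac{170 + 2 \cdot 1352}{4294887} - \frac{2143066}{-357} = \left(170 + 2704\right) \frac{1}{4294887} - - \frac{2143066}{357} = 2874 \cdot \frac{1}{4294887} + \frac{2143066}{357} = \frac{958}{1431629} + \frac{2143066}{357} = \frac{3068075776520}{511091553}$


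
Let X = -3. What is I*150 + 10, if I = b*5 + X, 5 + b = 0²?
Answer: -4190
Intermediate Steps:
b = -5 (b = -5 + 0² = -5 + 0 = -5)
I = -28 (I = -5*5 - 3 = -25 - 3 = -28)
I*150 + 10 = -28*150 + 10 = -4200 + 10 = -4190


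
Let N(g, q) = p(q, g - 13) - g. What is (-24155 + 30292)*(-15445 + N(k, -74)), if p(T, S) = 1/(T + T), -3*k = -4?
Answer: -42088619975/444 ≈ -9.4794e+7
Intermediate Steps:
k = 4/3 (k = -1/3*(-4) = 4/3 ≈ 1.3333)
p(T, S) = 1/(2*T)
N(g, q) = 1/(2*q) - g
(-24155 + 30292)*(-15445 + N(k, -74)) = (-24155 + 30292)*(-15445 + ((1/2)/(-74) - 1*4/3)) = 6137*(-15445 + ((1/2)*(-1/74) - 4/3)) = 6137*(-15445 + (-1/148 - 4/3)) = 6137*(-15445 - 595/444) = 6137*(-6858175/444) = -42088619975/444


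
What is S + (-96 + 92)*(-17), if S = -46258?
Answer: -46190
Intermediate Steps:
S + (-96 + 92)*(-17) = -46258 + (-96 + 92)*(-17) = -46258 - 4*(-17) = -46258 + 68 = -46190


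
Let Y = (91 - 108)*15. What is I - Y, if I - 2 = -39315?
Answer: -39058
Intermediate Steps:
Y = -255 (Y = -17*15 = -255)
I = -39313 (I = 2 - 39315 = -39313)
I - Y = -39313 - 1*(-255) = -39313 + 255 = -39058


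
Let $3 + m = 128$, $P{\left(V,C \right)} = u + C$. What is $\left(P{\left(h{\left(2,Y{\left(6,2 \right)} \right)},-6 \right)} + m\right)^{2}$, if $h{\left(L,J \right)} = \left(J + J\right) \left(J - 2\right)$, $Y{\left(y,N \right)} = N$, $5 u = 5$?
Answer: $14400$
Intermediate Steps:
$u = 1$ ($u = \frac{1}{5} \cdot 5 = 1$)
$h{\left(L,J \right)} = 2 J \left(-2 + J\right)$
$P{\left(V,C \right)} = 1 + C$
$m = 125$ ($m = -3 + 128 = 125$)
$\left(P{\left(h{\left(2,Y{\left(6,2 \right)} \right)},-6 \right)} + m\right)^{2} = \left(\left(1 - 6\right) + 125\right)^{2} = \left(-5 + 125\right)^{2} = 120^{2} = 14400$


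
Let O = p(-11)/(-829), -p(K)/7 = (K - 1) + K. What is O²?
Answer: 25921/687241 ≈ 0.037717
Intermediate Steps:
p(K) = 7 - 14*K (p(K) = -7*((K - 1) + K) = -7*((-1 + K) + K) = -7*(-1 + 2*K) = 7 - 14*K)
O = -161/829 (O = (7 - 14*(-11))/(-829) = (7 + 154)*(-1/829) = 161*(-1/829) = -161/829 ≈ -0.19421)
O² = (-161/829)² = 25921/687241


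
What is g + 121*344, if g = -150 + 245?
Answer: 41719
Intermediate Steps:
g = 95
g + 121*344 = 95 + 121*344 = 95 + 41624 = 41719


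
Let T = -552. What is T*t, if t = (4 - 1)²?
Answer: -4968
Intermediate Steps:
t = 9 (t = 3² = 9)
T*t = -552*9 = -4968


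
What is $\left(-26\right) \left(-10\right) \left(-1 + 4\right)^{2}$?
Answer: $2340$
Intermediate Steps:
$\left(-26\right) \left(-10\right) \left(-1 + 4\right)^{2} = 260 \cdot 3^{2} = 260 \cdot 9 = 2340$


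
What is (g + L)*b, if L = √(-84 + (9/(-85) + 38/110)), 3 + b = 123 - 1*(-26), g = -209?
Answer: -30514 + 292*I*√18306365/935 ≈ -30514.0 + 1336.2*I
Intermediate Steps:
b = 146 (b = -3 + (123 - 1*(-26)) = -3 + (123 + 26) = -3 + 149 = 146)
L = 2*I*√18306365/935 (L = √(-84 + (9*(-1/85) + 38*(1/110))) = √(-84 + (-9/85 + 19/55)) = √(-84 + 224/935) = √(-78316/935) = 2*I*√18306365/935 ≈ 9.1521*I)
(g + L)*b = (-209 + 2*I*√18306365/935)*146 = -30514 + 292*I*√18306365/935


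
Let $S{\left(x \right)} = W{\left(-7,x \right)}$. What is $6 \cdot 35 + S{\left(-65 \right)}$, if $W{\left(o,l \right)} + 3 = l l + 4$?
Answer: $4436$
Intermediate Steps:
$W{\left(o,l \right)} = 1 + l^{2}$ ($W{\left(o,l \right)} = -3 + \left(l l + 4\right) = -3 + \left(l^{2} + 4\right) = -3 + \left(4 + l^{2}\right) = 1 + l^{2}$)
$S{\left(x \right)} = 1 + x^{2}$
$6 \cdot 35 + S{\left(-65 \right)} = 6 \cdot 35 + \left(1 + \left(-65\right)^{2}\right) = 210 + \left(1 + 4225\right) = 210 + 4226 = 4436$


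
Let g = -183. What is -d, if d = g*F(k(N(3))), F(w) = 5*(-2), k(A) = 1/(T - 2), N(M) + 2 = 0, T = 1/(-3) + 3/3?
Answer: -1830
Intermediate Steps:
T = ⅔ (T = 1*(-⅓) + 3*(⅓) = -⅓ + 1 = ⅔ ≈ 0.66667)
N(M) = -2 (N(M) = -2 + 0 = -2)
k(A) = -¾ (k(A) = 1/(⅔ - 2) = 1/(-4/3) = -¾)
F(w) = -10
d = 1830 (d = -183*(-10) = 1830)
-d = -1*1830 = -1830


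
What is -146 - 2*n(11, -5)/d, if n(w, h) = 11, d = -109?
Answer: -15892/109 ≈ -145.80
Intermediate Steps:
-146 - 2*n(11, -5)/d = -146 - 22/(-109) = -146 - 22*(-1)/109 = -146 - 2*(-11/109) = -146 + 22/109 = -15892/109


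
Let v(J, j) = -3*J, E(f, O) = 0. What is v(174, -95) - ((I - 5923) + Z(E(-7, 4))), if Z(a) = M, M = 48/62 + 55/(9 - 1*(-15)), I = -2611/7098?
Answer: 226253633/41912 ≈ 5398.3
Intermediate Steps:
I = -373/1014 (I = -2611*1/7098 = -373/1014 ≈ -0.36785)
M = 2281/744 (M = 48*(1/62) + 55/(9 + 15) = 24/31 + 55/24 = 2281/744 ≈ 3.0659)
Z(a) = 2281/744
v(174, -95) - ((I - 5923) + Z(E(-7, 4))) = -3*174 - ((-373/1014 - 5923) + 2281/744) = -522 - (-6006295/1014 + 2281/744) = -522 - 1*(-248131697/41912) = -522 + 248131697/41912 = 226253633/41912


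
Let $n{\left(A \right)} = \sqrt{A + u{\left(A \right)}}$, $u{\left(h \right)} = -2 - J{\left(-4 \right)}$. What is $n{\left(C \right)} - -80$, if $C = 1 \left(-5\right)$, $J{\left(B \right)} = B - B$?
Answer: $80 + i \sqrt{7} \approx 80.0 + 2.6458 i$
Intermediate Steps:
$J{\left(B \right)} = 0$
$u{\left(h \right)} = -2$ ($u{\left(h \right)} = -2 - 0 = -2 + 0 = -2$)
$C = -5$
$n{\left(A \right)} = \sqrt{-2 + A}$ ($n{\left(A \right)} = \sqrt{A - 2} = \sqrt{-2 + A}$)
$n{\left(C \right)} - -80 = \sqrt{-2 - 5} - -80 = \sqrt{-7} + 80 = i \sqrt{7} + 80 = 80 + i \sqrt{7}$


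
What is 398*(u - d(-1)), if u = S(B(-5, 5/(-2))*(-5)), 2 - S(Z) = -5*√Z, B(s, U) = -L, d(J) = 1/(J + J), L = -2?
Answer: 995 + 1990*I*√10 ≈ 995.0 + 6292.9*I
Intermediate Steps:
d(J) = 1/(2*J)
B(s, U) = 2 (B(s, U) = -1*(-2) = 2)
S(Z) = 2 + 5*√Z (S(Z) = 2 - (-5)*√Z = 2 + 5*√Z)
u = 2 + 5*I*√10 (u = 2 + 5*√(2*(-5)) = 2 + 5*√(-10) = 2 + 5*(I*√10) = 2 + 5*I*√10 ≈ 2.0 + 15.811*I)
398*(u - d(-1)) = 398*((2 + 5*I*√10) - 1/(2*(-1))) = 398*((2 + 5*I*√10) - (-1)/2) = 398*((2 + 5*I*√10) - 1*(-½)) = 398*((2 + 5*I*√10) + ½) = 398*(5/2 + 5*I*√10) = 995 + 1990*I*√10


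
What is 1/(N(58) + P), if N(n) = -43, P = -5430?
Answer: -1/5473 ≈ -0.00018272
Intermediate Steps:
1/(N(58) + P) = 1/(-43 - 5430) = 1/(-5473) = -1/5473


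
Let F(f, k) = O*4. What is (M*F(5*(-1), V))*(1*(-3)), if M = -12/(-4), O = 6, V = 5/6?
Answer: -216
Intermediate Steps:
V = 5/6 (V = 5*(1/6) = 5/6 ≈ 0.83333)
F(f, k) = 24 (F(f, k) = 6*4 = 24)
M = 3 (M = -12*(-1)/4 = -6*(-1/2) = 3)
(M*F(5*(-1), V))*(1*(-3)) = (3*24)*(1*(-3)) = 72*(-3) = -216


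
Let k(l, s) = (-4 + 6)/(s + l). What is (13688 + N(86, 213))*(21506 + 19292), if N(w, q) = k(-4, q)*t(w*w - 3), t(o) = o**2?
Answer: 4576462204620/209 ≈ 2.1897e+10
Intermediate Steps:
k(l, s) = 2/(l + s)
N(w, q) = 2*(-3 + w**2)**2/(-4 + q) (N(w, q) = (2/(-4 + q))*(w*w - 3)**2 = (2/(-4 + q))*(w**2 - 3)**2 = (2/(-4 + q))*(-3 + w**2)**2 = 2*(-3 + w**2)**2/(-4 + q))
(13688 + N(86, 213))*(21506 + 19292) = (13688 + 2*(-3 + 86**2)**2/(-4 + 213))*(21506 + 19292) = (13688 + 2*(-3 + 7396)**2/209)*40798 = (13688 + 2*(1/209)*7393**2)*40798 = (13688 + 2*(1/209)*54656449)*40798 = (13688 + 109312898/209)*40798 = (112173690/209)*40798 = 4576462204620/209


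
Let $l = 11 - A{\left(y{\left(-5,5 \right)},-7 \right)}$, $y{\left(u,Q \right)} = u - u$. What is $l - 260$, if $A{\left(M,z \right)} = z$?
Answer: $-242$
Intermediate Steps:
$y{\left(u,Q \right)} = 0$
$l = 18$ ($l = 11 - -7 = 11 + 7 = 18$)
$l - 260 = 18 - 260 = -242$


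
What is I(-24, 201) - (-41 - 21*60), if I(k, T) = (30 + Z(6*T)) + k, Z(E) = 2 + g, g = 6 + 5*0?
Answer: 1315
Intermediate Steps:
g = 6 (g = 6 + 0 = 6)
Z(E) = 8 (Z(E) = 2 + 6 = 8)
I(k, T) = 38 + k (I(k, T) = (30 + 8) + k = 38 + k)
I(-24, 201) - (-41 - 21*60) = (38 - 24) - (-41 - 21*60) = 14 - (-41 - 1260) = 14 - 1*(-1301) = 14 + 1301 = 1315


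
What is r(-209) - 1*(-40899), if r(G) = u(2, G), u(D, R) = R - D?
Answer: 40688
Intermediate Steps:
r(G) = -2 + G (r(G) = G - 1*2 = G - 2 = -2 + G)
r(-209) - 1*(-40899) = (-2 - 209) - 1*(-40899) = -211 + 40899 = 40688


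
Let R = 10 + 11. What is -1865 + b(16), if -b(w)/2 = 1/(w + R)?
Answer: -69007/37 ≈ -1865.1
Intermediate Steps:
R = 21
b(w) = -2/(21 + w) (b(w) = -2/(w + 21) = -2/(21 + w))
-1865 + b(16) = -1865 - 2/(21 + 16) = -1865 - 2/37 = -69007/37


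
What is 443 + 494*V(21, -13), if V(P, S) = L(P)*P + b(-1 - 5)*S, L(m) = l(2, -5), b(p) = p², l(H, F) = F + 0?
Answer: -282619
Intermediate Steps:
l(H, F) = F
L(m) = -5
V(P, S) = -5*P + 36*S (V(P, S) = -5*P + (-1 - 5)²*S = -5*P + (-6)²*S = -5*P + 36*S)
443 + 494*V(21, -13) = 443 + 494*(-5*21 + 36*(-13)) = 443 + 494*(-105 - 468) = 443 + 494*(-573) = 443 - 283062 = -282619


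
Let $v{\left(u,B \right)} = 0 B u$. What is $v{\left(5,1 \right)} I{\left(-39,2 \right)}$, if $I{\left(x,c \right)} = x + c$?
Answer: $0$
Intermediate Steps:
$I{\left(x,c \right)} = c + x$
$v{\left(u,B \right)} = 0$ ($v{\left(u,B \right)} = 0 u = 0$)
$v{\left(5,1 \right)} I{\left(-39,2 \right)} = 0 \left(2 - 39\right) = 0 \left(-37\right) = 0$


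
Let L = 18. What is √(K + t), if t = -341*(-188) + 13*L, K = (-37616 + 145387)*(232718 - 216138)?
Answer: √1786907522 ≈ 42272.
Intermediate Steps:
K = 1786843180 (K = 107771*16580 = 1786843180)
t = 64342 (t = -341*(-188) + 13*18 = 64108 + 234 = 64342)
√(K + t) = √(1786843180 + 64342) = √1786907522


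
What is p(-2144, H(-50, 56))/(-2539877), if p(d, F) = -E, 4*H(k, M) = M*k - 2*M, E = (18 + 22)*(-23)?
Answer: -920/2539877 ≈ -0.00036222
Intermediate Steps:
E = -920 (E = 40*(-23) = -920)
H(k, M) = -M/2 + M*k/4 (H(k, M) = (M*k - 2*M)/4 = (-2*M + M*k)/4 = -M/2 + M*k/4)
p(d, F) = 920 (p(d, F) = -1*(-920) = 920)
p(-2144, H(-50, 56))/(-2539877) = 920/(-2539877) = 920*(-1/2539877) = -920/2539877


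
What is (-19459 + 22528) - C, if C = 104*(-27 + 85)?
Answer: -2963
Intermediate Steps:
C = 6032 (C = 104*58 = 6032)
(-19459 + 22528) - C = (-19459 + 22528) - 1*6032 = 3069 - 6032 = -2963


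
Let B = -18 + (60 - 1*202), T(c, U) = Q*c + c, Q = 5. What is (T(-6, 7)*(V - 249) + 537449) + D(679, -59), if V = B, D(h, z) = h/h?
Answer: 552174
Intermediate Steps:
T(c, U) = 6*c (T(c, U) = 5*c + c = 6*c)
D(h, z) = 1
B = -160 (B = -18 + (60 - 202) = -18 - 142 = -160)
V = -160
(T(-6, 7)*(V - 249) + 537449) + D(679, -59) = ((6*(-6))*(-160 - 249) + 537449) + 1 = (-36*(-409) + 537449) + 1 = (14724 + 537449) + 1 = 552173 + 1 = 552174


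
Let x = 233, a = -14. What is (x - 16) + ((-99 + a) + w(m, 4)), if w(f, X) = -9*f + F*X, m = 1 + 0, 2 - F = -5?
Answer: 123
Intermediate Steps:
F = 7 (F = 2 - 1*(-5) = 2 + 5 = 7)
m = 1
w(f, X) = -9*f + 7*X
(x - 16) + ((-99 + a) + w(m, 4)) = (233 - 16) + ((-99 - 14) + (-9*1 + 7*4)) = 217 + (-113 + (-9 + 28)) = 217 + (-113 + 19) = 217 - 94 = 123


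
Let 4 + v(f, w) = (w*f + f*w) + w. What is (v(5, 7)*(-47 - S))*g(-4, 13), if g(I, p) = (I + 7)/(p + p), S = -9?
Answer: -4161/13 ≈ -320.08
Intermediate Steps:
g(I, p) = (7 + I)/(2*p) (g(I, p) = (7 + I)/((2*p)) = (7 + I)*(1/(2*p)) = (7 + I)/(2*p))
v(f, w) = -4 + w + 2*f*w (v(f, w) = -4 + ((w*f + f*w) + w) = -4 + ((f*w + f*w) + w) = -4 + (2*f*w + w) = -4 + (w + 2*f*w) = -4 + w + 2*f*w)
(v(5, 7)*(-47 - S))*g(-4, 13) = ((-4 + 7 + 2*5*7)*(-47 - 1*(-9)))*((½)*(7 - 4)/13) = ((-4 + 7 + 70)*(-47 + 9))*((½)*(1/13)*3) = (73*(-38))*(3/26) = -2774*3/26 = -4161/13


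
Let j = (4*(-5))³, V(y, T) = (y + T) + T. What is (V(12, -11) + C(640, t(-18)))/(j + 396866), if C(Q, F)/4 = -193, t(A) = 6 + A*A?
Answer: -391/194433 ≈ -0.0020110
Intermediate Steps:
V(y, T) = y + 2*T (V(y, T) = (T + y) + T = y + 2*T)
t(A) = 6 + A²
j = -8000 (j = (-20)³ = -8000)
C(Q, F) = -772 (C(Q, F) = 4*(-193) = -772)
(V(12, -11) + C(640, t(-18)))/(j + 396866) = ((12 + 2*(-11)) - 772)/(-8000 + 396866) = ((12 - 22) - 772)/388866 = (-10 - 772)*(1/388866) = -782*1/388866 = -391/194433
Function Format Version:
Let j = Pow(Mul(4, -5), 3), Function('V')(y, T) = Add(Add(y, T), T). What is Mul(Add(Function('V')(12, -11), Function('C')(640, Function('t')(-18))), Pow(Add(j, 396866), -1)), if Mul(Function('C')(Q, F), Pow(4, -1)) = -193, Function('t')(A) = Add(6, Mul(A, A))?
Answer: Rational(-391, 194433) ≈ -0.0020110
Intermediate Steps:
Function('V')(y, T) = Add(y, Mul(2, T)) (Function('V')(y, T) = Add(Add(T, y), T) = Add(y, Mul(2, T)))
Function('t')(A) = Add(6, Pow(A, 2))
j = -8000 (j = Pow(-20, 3) = -8000)
Function('C')(Q, F) = -772 (Function('C')(Q, F) = Mul(4, -193) = -772)
Mul(Add(Function('V')(12, -11), Function('C')(640, Function('t')(-18))), Pow(Add(j, 396866), -1)) = Mul(Add(Add(12, Mul(2, -11)), -772), Pow(Add(-8000, 396866), -1)) = Mul(Add(Add(12, -22), -772), Pow(388866, -1)) = Mul(Add(-10, -772), Rational(1, 388866)) = Mul(-782, Rational(1, 388866)) = Rational(-391, 194433)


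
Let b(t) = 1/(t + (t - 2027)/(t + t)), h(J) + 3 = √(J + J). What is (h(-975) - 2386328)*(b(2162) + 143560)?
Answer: -3202666968013393524/9348623 + 6710441611020*I*√78/9348623 ≈ -3.4258e+11 + 6.3394e+6*I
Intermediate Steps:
h(J) = -3 + √2*√J (h(J) = -3 + √(J + J) = -3 + √(2*J) = -3 + √2*√J)
b(t) = 1/(t + (-2027 + t)/(2*t)) (b(t) = 1/(t + (-2027 + t)/((2*t))) = 1/(t + (-2027 + t)*(1/(2*t))) = 1/(t + (-2027 + t)/(2*t)))
(h(-975) - 2386328)*(b(2162) + 143560) = ((-3 + √2*√(-975)) - 2386328)*(2*2162/(-2027 + 2162 + 2*2162²) + 143560) = ((-3 + √2*(5*I*√39)) - 2386328)*(2*2162/(-2027 + 2162 + 2*4674244) + 143560) = ((-3 + 5*I*√78) - 2386328)*(2*2162/(-2027 + 2162 + 9348488) + 143560) = (-2386331 + 5*I*√78)*(2*2162/9348623 + 143560) = (-2386331 + 5*I*√78)*(2*2162*(1/9348623) + 143560) = (-2386331 + 5*I*√78)*(4324/9348623 + 143560) = (-2386331 + 5*I*√78)*(1342088322204/9348623) = -3202666968013393524/9348623 + 6710441611020*I*√78/9348623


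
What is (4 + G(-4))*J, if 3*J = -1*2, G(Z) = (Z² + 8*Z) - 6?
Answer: 12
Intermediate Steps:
G(Z) = -6 + Z² + 8*Z
J = -⅔ (J = (-1*2)/3 = (⅓)*(-2) = -⅔ ≈ -0.66667)
(4 + G(-4))*J = (4 + (-6 + (-4)² + 8*(-4)))*(-⅔) = (4 + (-6 + 16 - 32))*(-⅔) = (4 - 22)*(-⅔) = -18*(-⅔) = 12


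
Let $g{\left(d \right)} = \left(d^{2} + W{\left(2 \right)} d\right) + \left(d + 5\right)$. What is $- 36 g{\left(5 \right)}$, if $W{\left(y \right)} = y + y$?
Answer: $-1980$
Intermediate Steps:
$W{\left(y \right)} = 2 y$
$g{\left(d \right)} = 5 + d^{2} + 5 d$ ($g{\left(d \right)} = \left(d^{2} + 2 \cdot 2 d\right) + \left(d + 5\right) = \left(d^{2} + 4 d\right) + \left(5 + d\right) = 5 + d^{2} + 5 d$)
$- 36 g{\left(5 \right)} = - 36 \left(5 + 5^{2} + 5 \cdot 5\right) = - 36 \left(5 + 25 + 25\right) = \left(-36\right) 55 = -1980$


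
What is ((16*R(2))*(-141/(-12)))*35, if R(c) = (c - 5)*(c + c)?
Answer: -78960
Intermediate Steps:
R(c) = 2*c*(-5 + c) (R(c) = (-5 + c)*(2*c) = 2*c*(-5 + c))
((16*R(2))*(-141/(-12)))*35 = ((16*(2*2*(-5 + 2)))*(-141/(-12)))*35 = ((16*(2*2*(-3)))*(-141*(-1/12)))*35 = ((16*(-12))*(47/4))*35 = -192*47/4*35 = -2256*35 = -78960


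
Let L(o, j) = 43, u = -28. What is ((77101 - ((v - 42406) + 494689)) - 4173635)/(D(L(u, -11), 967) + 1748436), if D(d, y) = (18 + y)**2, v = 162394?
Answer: -4711211/2718661 ≈ -1.7329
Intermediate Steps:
((77101 - ((v - 42406) + 494689)) - 4173635)/(D(L(u, -11), 967) + 1748436) = ((77101 - ((162394 - 42406) + 494689)) - 4173635)/((18 + 967)**2 + 1748436) = ((77101 - (119988 + 494689)) - 4173635)/(985**2 + 1748436) = ((77101 - 1*614677) - 4173635)/(970225 + 1748436) = ((77101 - 614677) - 4173635)/2718661 = (-537576 - 4173635)*(1/2718661) = -4711211*1/2718661 = -4711211/2718661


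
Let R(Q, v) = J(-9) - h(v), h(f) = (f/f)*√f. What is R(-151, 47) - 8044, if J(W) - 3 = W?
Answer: -8050 - √47 ≈ -8056.9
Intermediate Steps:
J(W) = 3 + W
h(f) = √f (h(f) = 1*√f = √f)
R(Q, v) = -6 - √v (R(Q, v) = (3 - 9) - √v = -6 - √v)
R(-151, 47) - 8044 = (-6 - √47) - 8044 = -8050 - √47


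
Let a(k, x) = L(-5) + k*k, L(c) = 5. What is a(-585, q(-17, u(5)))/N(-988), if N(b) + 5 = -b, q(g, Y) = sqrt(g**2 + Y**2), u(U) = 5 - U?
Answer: 342230/983 ≈ 348.15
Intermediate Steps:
q(g, Y) = sqrt(Y**2 + g**2)
N(b) = -5 - b
a(k, x) = 5 + k**2 (a(k, x) = 5 + k*k = 5 + k**2)
a(-585, q(-17, u(5)))/N(-988) = (5 + (-585)**2)/(-5 - 1*(-988)) = (5 + 342225)/(-5 + 988) = 342230/983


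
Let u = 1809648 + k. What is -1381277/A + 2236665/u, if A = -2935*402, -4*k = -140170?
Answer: 10374004986637/4352989960470 ≈ 2.3832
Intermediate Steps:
k = 70085/2 (k = -¼*(-140170) = 70085/2 ≈ 35043.)
u = 3689381/2 (u = 1809648 + 70085/2 = 3689381/2 ≈ 1.8447e+6)
A = -1179870
-1381277/A + 2236665/u = -1381277/(-1179870) + 2236665/(3689381/2) = -1381277*(-1/1179870) + 2236665*(2/3689381) = 1381277/1179870 + 4473330/3689381 = 10374004986637/4352989960470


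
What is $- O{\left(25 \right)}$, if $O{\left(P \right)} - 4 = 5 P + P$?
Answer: $-154$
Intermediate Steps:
$O{\left(P \right)} = 4 + 6 P$ ($O{\left(P \right)} = 4 + \left(5 P + P\right) = 4 + 6 P$)
$- O{\left(25 \right)} = - (4 + 6 \cdot 25) = - (4 + 150) = \left(-1\right) 154 = -154$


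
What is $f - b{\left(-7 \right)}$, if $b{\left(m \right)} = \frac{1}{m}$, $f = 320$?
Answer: $\frac{2241}{7} \approx 320.14$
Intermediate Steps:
$f - b{\left(-7 \right)} = 320 - \frac{1}{-7} = 320 - - \frac{1}{7} = 320 + \frac{1}{7} = \frac{2241}{7}$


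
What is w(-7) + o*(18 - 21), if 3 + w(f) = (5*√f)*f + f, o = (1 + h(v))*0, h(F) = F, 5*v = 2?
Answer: -10 - 35*I*√7 ≈ -10.0 - 92.601*I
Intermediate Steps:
v = ⅖ (v = (⅕)*2 = ⅖ ≈ 0.40000)
o = 0 (o = (1 + ⅖)*0 = (7/5)*0 = 0)
w(f) = -3 + f + 5*f^(3/2) (w(f) = -3 + ((5*√f)*f + f) = -3 + (5*f^(3/2) + f) = -3 + (f + 5*f^(3/2)) = -3 + f + 5*f^(3/2))
w(-7) + o*(18 - 21) = (-3 - 7 + 5*(-7)^(3/2)) + 0*(18 - 21) = (-3 - 7 + 5*(-7*I*√7)) + 0*(-3) = (-3 - 7 - 35*I*√7) + 0 = (-10 - 35*I*√7) + 0 = -10 - 35*I*√7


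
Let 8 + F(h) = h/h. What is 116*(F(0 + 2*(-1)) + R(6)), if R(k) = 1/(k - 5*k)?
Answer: -4901/6 ≈ -816.83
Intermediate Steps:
F(h) = -7 (F(h) = -8 + h/h = -8 + 1 = -7)
R(k) = -1/(4*k) (R(k) = 1/(-4*k) = -1/(4*k))
116*(F(0 + 2*(-1)) + R(6)) = 116*(-7 - 1/4/6) = 116*(-7 - 1/4*1/6) = 116*(-7 - 1/24) = 116*(-169/24) = -4901/6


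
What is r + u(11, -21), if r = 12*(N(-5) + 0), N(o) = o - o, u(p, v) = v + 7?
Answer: -14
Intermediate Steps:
u(p, v) = 7 + v
N(o) = 0
r = 0 (r = 12*(0 + 0) = 12*0 = 0)
r + u(11, -21) = 0 + (7 - 21) = 0 - 14 = -14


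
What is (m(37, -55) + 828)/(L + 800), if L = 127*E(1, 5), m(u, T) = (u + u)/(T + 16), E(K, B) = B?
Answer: 32218/55965 ≈ 0.57568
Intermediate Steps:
m(u, T) = 2*u/(16 + T) (m(u, T) = (2*u)/(16 + T) = 2*u/(16 + T))
L = 635 (L = 127*5 = 635)
(m(37, -55) + 828)/(L + 800) = (2*37/(16 - 55) + 828)/(635 + 800) = (2*37/(-39) + 828)/1435 = (2*37*(-1/39) + 828)*(1/1435) = (-74/39 + 828)*(1/1435) = (32218/39)*(1/1435) = 32218/55965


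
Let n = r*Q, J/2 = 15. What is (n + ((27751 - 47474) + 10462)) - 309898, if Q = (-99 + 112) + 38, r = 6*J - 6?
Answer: -310285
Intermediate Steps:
J = 30 (J = 2*15 = 30)
r = 174 (r = 6*30 - 6 = 180 - 6 = 174)
Q = 51 (Q = 13 + 38 = 51)
n = 8874 (n = 174*51 = 8874)
(n + ((27751 - 47474) + 10462)) - 309898 = (8874 + ((27751 - 47474) + 10462)) - 309898 = (8874 + (-19723 + 10462)) - 309898 = (8874 - 9261) - 309898 = -387 - 309898 = -310285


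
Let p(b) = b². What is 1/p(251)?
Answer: 1/63001 ≈ 1.5873e-5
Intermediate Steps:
1/p(251) = 1/(251²) = 1/63001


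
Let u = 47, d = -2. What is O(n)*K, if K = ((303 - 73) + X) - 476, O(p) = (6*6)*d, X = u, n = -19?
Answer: 14328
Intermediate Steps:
X = 47
O(p) = -72 (O(p) = (6*6)*(-2) = 36*(-2) = -72)
K = -199 (K = ((303 - 73) + 47) - 476 = (230 + 47) - 476 = 277 - 476 = -199)
O(n)*K = -72*(-199) = 14328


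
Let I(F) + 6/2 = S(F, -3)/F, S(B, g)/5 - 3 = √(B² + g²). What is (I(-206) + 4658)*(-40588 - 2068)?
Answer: -20451739120/103 + 106640*√42445/103 ≈ -1.9835e+8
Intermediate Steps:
S(B, g) = 15 + 5*√(B² + g²)
I(F) = -3 + (15 + 5*√(9 + F²))/F (I(F) = -3 + (15 + 5*√(F² + (-3)²))/F = -3 + (15 + 5*√(F² + 9))/F = -3 + (15 + 5*√(9 + F²))/F)
(I(-206) + 4658)*(-40588 - 2068) = ((15 - 3*(-206) + 5*√(9 + (-206)²))/(-206) + 4658)*(-40588 - 2068) = (-(15 + 618 + 5*√(9 + 42436))/206 + 4658)*(-42656) = (-(15 + 618 + 5*√42445)/206 + 4658)*(-42656) = (-(633 + 5*√42445)/206 + 4658)*(-42656) = ((-633/206 - 5*√42445/206) + 4658)*(-42656) = (958915/206 - 5*√42445/206)*(-42656) = -20451739120/103 + 106640*√42445/103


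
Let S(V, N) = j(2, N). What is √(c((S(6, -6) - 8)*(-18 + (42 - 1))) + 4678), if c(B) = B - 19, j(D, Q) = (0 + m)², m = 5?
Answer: 5*√202 ≈ 71.063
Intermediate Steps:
j(D, Q) = 25 (j(D, Q) = (0 + 5)² = 5² = 25)
S(V, N) = 25
c(B) = -19 + B
√(c((S(6, -6) - 8)*(-18 + (42 - 1))) + 4678) = √((-19 + (25 - 8)*(-18 + (42 - 1))) + 4678) = √((-19 + 17*(-18 + 41)) + 4678) = √((-19 + 17*23) + 4678) = √((-19 + 391) + 4678) = √(372 + 4678) = √5050 = 5*√202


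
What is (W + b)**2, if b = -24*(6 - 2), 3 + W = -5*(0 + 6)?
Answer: 16641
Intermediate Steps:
W = -33 (W = -3 - 5*(0 + 6) = -3 - 5*6 = -3 - 30 = -33)
b = -96 (b = -24*4 = -96)
(W + b)**2 = (-33 - 96)**2 = (-129)**2 = 16641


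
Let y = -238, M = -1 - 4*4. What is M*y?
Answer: 4046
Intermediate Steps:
M = -17 (M = -1 - 16 = -17)
M*y = -17*(-238) = 4046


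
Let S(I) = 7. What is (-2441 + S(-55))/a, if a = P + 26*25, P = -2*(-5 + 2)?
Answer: -1217/328 ≈ -3.7104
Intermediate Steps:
P = 6 (P = -2*(-3) = 6)
a = 656 (a = 6 + 26*25 = 6 + 650 = 656)
(-2441 + S(-55))/a = (-2441 + 7)/656 = -2434*1/656 = -1217/328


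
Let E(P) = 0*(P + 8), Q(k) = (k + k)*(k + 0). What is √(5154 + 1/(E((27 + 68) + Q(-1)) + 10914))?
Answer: √613920761898/10914 ≈ 71.791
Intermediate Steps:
Q(k) = 2*k² (Q(k) = (2*k)*k = 2*k²)
E(P) = 0 (E(P) = 0*(8 + P) = 0)
√(5154 + 1/(E((27 + 68) + Q(-1)) + 10914)) = √(5154 + 1/(0 + 10914)) = √(5154 + 1/10914) = √(56250757/10914) = √613920761898/10914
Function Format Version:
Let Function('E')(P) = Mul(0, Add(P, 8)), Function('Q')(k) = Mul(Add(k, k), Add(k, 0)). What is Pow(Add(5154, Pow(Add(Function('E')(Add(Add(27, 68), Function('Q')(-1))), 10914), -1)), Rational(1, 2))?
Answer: Mul(Rational(1, 10914), Pow(613920761898, Rational(1, 2))) ≈ 71.791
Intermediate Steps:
Function('Q')(k) = Mul(2, Pow(k, 2)) (Function('Q')(k) = Mul(Mul(2, k), k) = Mul(2, Pow(k, 2)))
Function('E')(P) = 0 (Function('E')(P) = Mul(0, Add(8, P)) = 0)
Pow(Add(5154, Pow(Add(Function('E')(Add(Add(27, 68), Function('Q')(-1))), 10914), -1)), Rational(1, 2)) = Pow(Add(5154, Pow(Add(0, 10914), -1)), Rational(1, 2)) = Pow(Add(5154, Pow(10914, -1)), Rational(1, 2)) = Pow(Add(5154, Rational(1, 10914)), Rational(1, 2)) = Pow(Rational(56250757, 10914), Rational(1, 2)) = Mul(Rational(1, 10914), Pow(613920761898, Rational(1, 2)))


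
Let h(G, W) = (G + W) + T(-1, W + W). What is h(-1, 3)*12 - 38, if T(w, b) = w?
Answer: -26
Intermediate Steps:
h(G, W) = -1 + G + W (h(G, W) = (G + W) - 1 = -1 + G + W)
h(-1, 3)*12 - 38 = (-1 - 1 + 3)*12 - 38 = 1*12 - 38 = 12 - 38 = -26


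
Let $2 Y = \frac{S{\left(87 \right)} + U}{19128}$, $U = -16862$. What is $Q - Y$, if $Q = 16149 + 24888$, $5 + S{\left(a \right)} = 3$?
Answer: $\frac{98120521}{2391} \approx 41037.0$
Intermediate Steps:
$S{\left(a \right)} = -2$ ($S{\left(a \right)} = -5 + 3 = -2$)
$Y = - \frac{1054}{2391}$ ($Y = \frac{\left(-2 - 16862\right) \frac{1}{19128}}{2} = \frac{\left(-16864\right) \frac{1}{19128}}{2} = \frac{1}{2} \left(- \frac{2108}{2391}\right) = - \frac{1054}{2391} \approx -0.44082$)
$Q = 41037$
$Q - Y = 41037 - - \frac{1054}{2391} = 41037 + \frac{1054}{2391} = \frac{98120521}{2391}$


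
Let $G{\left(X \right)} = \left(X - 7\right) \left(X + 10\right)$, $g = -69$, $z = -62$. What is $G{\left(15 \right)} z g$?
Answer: $855600$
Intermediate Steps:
$G{\left(X \right)} = \left(-7 + X\right) \left(10 + X\right)$
$G{\left(15 \right)} z g = \left(-70 + 15^{2} + 3 \cdot 15\right) \left(-62\right) \left(-69\right) = \left(-70 + 225 + 45\right) \left(-62\right) \left(-69\right) = 200 \left(-62\right) \left(-69\right) = \left(-12400\right) \left(-69\right) = 855600$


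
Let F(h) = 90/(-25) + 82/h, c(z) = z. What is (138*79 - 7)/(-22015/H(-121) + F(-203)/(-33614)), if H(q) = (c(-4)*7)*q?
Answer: -89955731303900/53649901737 ≈ -1676.7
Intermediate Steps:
F(h) = -18/5 + 82/h (F(h) = 90*(-1/25) + 82/h = -18/5 + 82/h)
H(q) = -28*q (H(q) = (-4*7)*q = -28*q)
(138*79 - 7)/(-22015/H(-121) + F(-203)/(-33614)) = (138*79 - 7)/(-22015/((-28*(-121))) + (-18/5 + 82/(-203))/(-33614)) = (10902 - 7)/(-22015/3388 + (-18/5 + 82*(-1/203))*(-1/33614)) = 10895/(-22015*1/3388 + (-18/5 - 82/203)*(-1/33614)) = 10895/(-3145/484 - 4064/1015*(-1/33614)) = 10895/(-3145/484 + 2032/17059105) = 10895/(-53649901737/8256606820) = 10895*(-8256606820/53649901737) = -89955731303900/53649901737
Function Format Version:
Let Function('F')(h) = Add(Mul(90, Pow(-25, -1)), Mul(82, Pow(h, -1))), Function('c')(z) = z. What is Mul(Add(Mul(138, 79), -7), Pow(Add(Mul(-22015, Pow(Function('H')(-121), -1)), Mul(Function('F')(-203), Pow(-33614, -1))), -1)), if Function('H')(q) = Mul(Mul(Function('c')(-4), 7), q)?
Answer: Rational(-89955731303900, 53649901737) ≈ -1676.7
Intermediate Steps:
Function('F')(h) = Add(Rational(-18, 5), Mul(82, Pow(h, -1))) (Function('F')(h) = Add(Mul(90, Rational(-1, 25)), Mul(82, Pow(h, -1))) = Add(Rational(-18, 5), Mul(82, Pow(h, -1))))
Function('H')(q) = Mul(-28, q) (Function('H')(q) = Mul(Mul(-4, 7), q) = Mul(-28, q))
Mul(Add(Mul(138, 79), -7), Pow(Add(Mul(-22015, Pow(Function('H')(-121), -1)), Mul(Function('F')(-203), Pow(-33614, -1))), -1)) = Mul(Add(Mul(138, 79), -7), Pow(Add(Mul(-22015, Pow(Mul(-28, -121), -1)), Mul(Add(Rational(-18, 5), Mul(82, Pow(-203, -1))), Pow(-33614, -1))), -1)) = Mul(Add(10902, -7), Pow(Add(Mul(-22015, Pow(3388, -1)), Mul(Add(Rational(-18, 5), Mul(82, Rational(-1, 203))), Rational(-1, 33614))), -1)) = Mul(10895, Pow(Add(Mul(-22015, Rational(1, 3388)), Mul(Add(Rational(-18, 5), Rational(-82, 203)), Rational(-1, 33614))), -1)) = Mul(10895, Pow(Add(Rational(-3145, 484), Mul(Rational(-4064, 1015), Rational(-1, 33614))), -1)) = Mul(10895, Pow(Add(Rational(-3145, 484), Rational(2032, 17059105)), -1)) = Mul(10895, Pow(Rational(-53649901737, 8256606820), -1)) = Mul(10895, Rational(-8256606820, 53649901737)) = Rational(-89955731303900, 53649901737)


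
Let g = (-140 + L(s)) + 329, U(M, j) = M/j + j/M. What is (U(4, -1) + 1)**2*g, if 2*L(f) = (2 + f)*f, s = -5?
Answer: 66417/32 ≈ 2075.5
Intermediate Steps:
L(f) = f*(2 + f)/2 (L(f) = ((2 + f)*f)/2 = (f*(2 + f))/2 = f*(2 + f)/2)
g = 393/2 (g = (-140 + (1/2)*(-5)*(2 - 5)) + 329 = (-140 + (1/2)*(-5)*(-3)) + 329 = (-140 + 15/2) + 329 = -265/2 + 329 = 393/2 ≈ 196.50)
(U(4, -1) + 1)**2*g = ((4/(-1) - 1/4) + 1)**2*(393/2) = ((4*(-1) - 1*1/4) + 1)**2*(393/2) = ((-4 - 1/4) + 1)**2*(393/2) = (-17/4 + 1)**2*(393/2) = (-13/4)**2*(393/2) = (169/16)*(393/2) = 66417/32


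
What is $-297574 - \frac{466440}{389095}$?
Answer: $- \frac{23157004394}{77819} \approx -2.9758 \cdot 10^{5}$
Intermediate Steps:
$-297574 - \frac{466440}{389095} = -297574 - \frac{93288}{77819} = - \frac{23157004394}{77819}$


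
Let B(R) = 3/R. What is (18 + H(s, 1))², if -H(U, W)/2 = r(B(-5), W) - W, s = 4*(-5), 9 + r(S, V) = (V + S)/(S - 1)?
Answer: 5929/4 ≈ 1482.3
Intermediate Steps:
r(S, V) = -9 + (S + V)/(-1 + S) (r(S, V) = -9 + (V + S)/(S - 1) = -9 + (S + V)/(-1 + S))
s = -20
H(U, W) = 69/4 + 13*W/4 (H(U, W) = -2*((9 + W - 24/(-5))/(-1 + 3/(-5)) - W) = -2*((9 + W - 24*(-1)/5)/(-1 + 3*(-⅕)) - W) = -2*((9 + W - 8*(-⅗))/(-1 - ⅗) - W) = -2*((9 + W + 24/5)/(-8/5) - W) = -2*(-5*(69/5 + W)/8 - W) = -2*((-69/8 - 5*W/8) - W) = -2*(-69/8 - 13*W/8) = 69/4 + 13*W/4)
(18 + H(s, 1))² = (18 + (69/4 + (13/4)*1))² = (18 + (69/4 + 13/4))² = (18 + 41/2)² = (77/2)² = 5929/4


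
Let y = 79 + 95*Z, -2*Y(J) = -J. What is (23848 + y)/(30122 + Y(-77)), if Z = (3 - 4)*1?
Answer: 47664/60167 ≈ 0.79220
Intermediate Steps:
Y(J) = J/2 (Y(J) = -(-1)*J/2 = J/2)
Z = -1 (Z = -1*1 = -1)
y = -16 (y = 79 + 95*(-1) = 79 - 95 = -16)
(23848 + y)/(30122 + Y(-77)) = (23848 - 16)/(30122 + (1/2)*(-77)) = 23832/(30122 - 77/2) = 23832/(60167/2) = 23832*(2/60167) = 47664/60167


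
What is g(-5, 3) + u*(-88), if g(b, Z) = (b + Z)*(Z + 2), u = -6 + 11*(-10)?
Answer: 10198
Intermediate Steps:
u = -116 (u = -6 - 110 = -116)
g(b, Z) = (2 + Z)*(Z + b) (g(b, Z) = (Z + b)*(2 + Z) = (2 + Z)*(Z + b))
g(-5, 3) + u*(-88) = (3² + 2*3 + 2*(-5) + 3*(-5)) - 116*(-88) = (9 + 6 - 10 - 15) + 10208 = -10 + 10208 = 10198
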